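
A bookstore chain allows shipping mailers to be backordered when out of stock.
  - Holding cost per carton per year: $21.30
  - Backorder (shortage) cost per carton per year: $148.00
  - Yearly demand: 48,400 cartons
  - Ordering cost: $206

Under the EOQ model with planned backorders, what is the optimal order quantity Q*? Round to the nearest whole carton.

Basic EOQ = √(2·48,400·206/21.3) = 967.568
Backorder adjustment √((H+b)/b) = √((21.3+148)/148) = 1.0695
Q* = 967.568 × 1.0695 ≈ 1,034.85

1,035 cartons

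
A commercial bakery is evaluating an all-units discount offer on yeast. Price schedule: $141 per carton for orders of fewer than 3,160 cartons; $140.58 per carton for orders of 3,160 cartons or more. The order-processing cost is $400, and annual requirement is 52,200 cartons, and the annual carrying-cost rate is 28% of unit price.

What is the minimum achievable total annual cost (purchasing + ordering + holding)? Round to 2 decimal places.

H₁ = 28%×$141 = $39.4800;  H₂ = 28%×$140.58 = $39.3624
EOQ₁ = √(2×52,200×400/39.4800) = 1,028.47  (< 3,160, feasible at tier 1)
EOQ₂ = √(2×52,200×400/39.3624) = 1,030.01  (< 3,160 → use Q = 3,160 at tier-2 price)
TC(tier 1 (EOQ₁), Q≈1,028.5) = $7,400,804.00
TC(tier 2, Q≈3,160.0) = $7,407,076.19
Minimum at tier 1 (EOQ₁): $7,400,804.00

$7,400,804.00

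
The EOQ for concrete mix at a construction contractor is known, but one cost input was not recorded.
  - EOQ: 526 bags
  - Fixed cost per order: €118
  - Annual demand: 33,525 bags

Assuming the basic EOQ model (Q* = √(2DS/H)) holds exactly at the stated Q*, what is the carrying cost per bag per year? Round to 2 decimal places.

€28.60

Since Q* = (2DS/H)^½, squaring gives Q*²·H = 2DS.
H = 2DS / Q² = 2 × 33,525 × 118 / 526² = 28.5963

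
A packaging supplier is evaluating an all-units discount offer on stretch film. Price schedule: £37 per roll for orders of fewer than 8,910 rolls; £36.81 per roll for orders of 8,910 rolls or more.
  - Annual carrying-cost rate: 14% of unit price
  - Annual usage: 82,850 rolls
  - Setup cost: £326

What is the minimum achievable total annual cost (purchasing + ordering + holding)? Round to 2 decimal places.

H₁ = 14%×£37 = £5.1800;  H₂ = 14%×£36.81 = £5.1534
EOQ₁ = √(2×82,850×326/5.1800) = 3,229.28  (< 8,910, feasible at tier 1)
EOQ₂ = √(2×82,850×326/5.1534) = 3,237.60  (< 8,910 → use Q = 8,910 at tier-2 price)
TC(tier 1 (EOQ₁), Q≈3,229.3) = £3,082,177.65
TC(tier 2, Q≈8,910.0) = £3,075,698.22
Minimum at tier 2: £3,075,698.22

£3,075,698.22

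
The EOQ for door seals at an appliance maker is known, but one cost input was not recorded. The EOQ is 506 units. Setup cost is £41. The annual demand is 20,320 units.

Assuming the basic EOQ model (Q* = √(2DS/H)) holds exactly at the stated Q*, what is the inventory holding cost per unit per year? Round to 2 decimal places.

Since Q* = (2DS/H)^½, squaring gives Q*²·H = 2DS.
H = 2DS / Q² = 2 × 20,320 × 41 / 506² = 6.5078

£6.51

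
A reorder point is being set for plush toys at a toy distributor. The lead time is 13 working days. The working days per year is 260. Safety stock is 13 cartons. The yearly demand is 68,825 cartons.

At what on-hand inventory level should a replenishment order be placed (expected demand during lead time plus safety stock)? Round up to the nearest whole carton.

3,455 cartons

Daily demand d = 68,825 / 260 = 264.712 cartons/day
Demand during lead time = 264.712 × 13 = 3,441.25
Reorder point = 3,441.25 + 13 = 3,454.25 → round up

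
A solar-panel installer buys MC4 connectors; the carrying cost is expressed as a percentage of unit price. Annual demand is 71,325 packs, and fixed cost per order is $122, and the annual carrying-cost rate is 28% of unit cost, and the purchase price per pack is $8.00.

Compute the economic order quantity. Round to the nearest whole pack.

Carrying cost H = $8 × 28% = $2.2400/pack/yr
Optimal lot size Q* = (2 × 71,325 × $122 / $2.24)^½ ≈ 2,787.35

2,787 packs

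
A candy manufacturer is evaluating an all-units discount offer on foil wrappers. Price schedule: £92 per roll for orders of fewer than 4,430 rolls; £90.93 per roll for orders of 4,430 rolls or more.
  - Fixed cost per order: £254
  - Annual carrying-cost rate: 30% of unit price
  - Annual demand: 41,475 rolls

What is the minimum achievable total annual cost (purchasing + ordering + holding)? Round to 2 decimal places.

H₁ = 30%×£92 = £27.6000;  H₂ = 30%×£90.93 = £27.2790
EOQ₁ = √(2×41,475×254/27.6000) = 873.72  (< 4,430, feasible at tier 1)
EOQ₂ = √(2×41,475×254/27.2790) = 878.84  (< 4,430 → use Q = 4,430 at tier-2 price)
TC(tier 1 (EOQ₁), Q≈873.7) = £3,839,814.57
TC(tier 2, Q≈4,430.0) = £3,834,122.76
Minimum at tier 2: £3,834,122.76

£3,834,122.76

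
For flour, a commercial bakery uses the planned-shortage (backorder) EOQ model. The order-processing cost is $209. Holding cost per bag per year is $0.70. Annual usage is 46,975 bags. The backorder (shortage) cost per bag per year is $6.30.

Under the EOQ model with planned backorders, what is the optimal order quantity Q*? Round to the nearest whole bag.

5,583 bags

Q* = √(2DS/H) · √((H + b)/b)
   = √(2 × 46,975 × 209 / 0.7) · √((0.7 + 6.3) / 6.3)
   = 5,296.299 × 1.0541 ≈ 5,582.79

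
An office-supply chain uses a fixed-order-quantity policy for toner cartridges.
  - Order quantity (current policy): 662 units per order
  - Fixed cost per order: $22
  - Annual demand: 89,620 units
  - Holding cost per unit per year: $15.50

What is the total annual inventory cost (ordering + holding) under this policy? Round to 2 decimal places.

$8,108.81

Annual ordering cost = (D/Q)·S = (89,620/662) × 22 = $2,978.31
Annual holding cost  = (Q/2)·H = (662/2) × 15.5 = $5,130.50
Total = $2,978.31 + $5,130.50 = $8,108.81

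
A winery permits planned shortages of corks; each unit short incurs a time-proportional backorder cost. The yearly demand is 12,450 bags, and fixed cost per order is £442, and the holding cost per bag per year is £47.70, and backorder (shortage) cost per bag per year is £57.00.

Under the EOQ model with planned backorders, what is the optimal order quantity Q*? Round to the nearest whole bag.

Q* = √(2DS/H) · √((H + b)/b)
   = √(2 × 12,450 × 442 / 47.7) · √((47.7 + 57) / 57)
   = 480.343 × 1.3553 ≈ 651.01

651 bags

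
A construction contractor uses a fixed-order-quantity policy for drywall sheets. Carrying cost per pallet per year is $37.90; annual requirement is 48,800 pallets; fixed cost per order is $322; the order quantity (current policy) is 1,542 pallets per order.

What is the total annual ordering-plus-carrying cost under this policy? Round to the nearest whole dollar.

$39,411

Annual ordering cost = (D/Q)·S = (48,800/1,542) × 322 = $10,190.40
Annual holding cost  = (Q/2)·H = (1,542/2) × 37.9 = $29,220.90
Total = $10,190.40 + $29,220.90 = $39,411.30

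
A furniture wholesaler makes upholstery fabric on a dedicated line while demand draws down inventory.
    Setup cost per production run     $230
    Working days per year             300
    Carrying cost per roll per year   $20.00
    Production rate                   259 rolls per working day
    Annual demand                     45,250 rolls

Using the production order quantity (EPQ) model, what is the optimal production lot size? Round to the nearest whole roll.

Daily demand d = 45,250/300 = 150.833; p = 259; 1 − d/p = 0.41763
EPQ = √(2DS / (H(1 − d/p)))
    = √(2 × 45,250 × 230 / (20 × 0.41763)) ≈ 1,578.62

1,579 rolls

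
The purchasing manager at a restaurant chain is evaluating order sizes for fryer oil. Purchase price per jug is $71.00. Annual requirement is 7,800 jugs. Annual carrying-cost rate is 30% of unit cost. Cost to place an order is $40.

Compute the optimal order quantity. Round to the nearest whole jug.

171 jugs

H = i·C = 0.3 × $71 = $21.3000 per jug-year
Q* = √(2·D·S / H) = √(2·7,800·40 / 21.3) = √29,295.8 ≈ 171.16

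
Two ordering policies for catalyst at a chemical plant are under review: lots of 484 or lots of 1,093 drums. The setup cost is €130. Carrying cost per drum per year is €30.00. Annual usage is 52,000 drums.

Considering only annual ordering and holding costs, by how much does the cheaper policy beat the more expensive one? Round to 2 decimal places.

TC(Q) = (D/Q)S + (Q/2)H
TC(484) = (52,000/484)×130 + (484/2)×30 = €21,226.94
TC(1,093) = (52,000/1,093)×130 + (1,093/2)×30 = €22,579.81
|ΔTC| = |€21,226.94 − €22,579.81| = €1,352.87

€1,352.87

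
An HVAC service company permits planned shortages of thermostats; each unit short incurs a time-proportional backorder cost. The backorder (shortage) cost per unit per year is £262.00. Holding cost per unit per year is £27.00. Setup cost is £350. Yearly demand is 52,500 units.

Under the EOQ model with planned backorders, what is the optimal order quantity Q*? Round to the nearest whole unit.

1,225 units

Basic EOQ = √(2·52,500·350/27) = 1,166.667
Backorder adjustment √((H+b)/b) = √((27+262)/262) = 1.0503
Q* = 1,166.667 × 1.0503 ≈ 1,225.31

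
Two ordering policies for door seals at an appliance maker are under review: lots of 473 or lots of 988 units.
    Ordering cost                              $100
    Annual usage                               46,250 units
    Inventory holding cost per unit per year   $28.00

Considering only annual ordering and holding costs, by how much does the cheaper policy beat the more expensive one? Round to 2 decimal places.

$2,113.16

TC(Q) = (D/Q)S + (Q/2)H
TC(473) = (46,250/473)×100 + (473/2)×28 = $16,400.01
TC(988) = (46,250/988)×100 + (988/2)×28 = $18,513.17
Cheaper: Q = 473.  Difference = $2,113.16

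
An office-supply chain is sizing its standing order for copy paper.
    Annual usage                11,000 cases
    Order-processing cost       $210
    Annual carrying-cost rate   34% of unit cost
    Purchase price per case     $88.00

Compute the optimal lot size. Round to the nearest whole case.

393 cases

H = i·C = 0.34 × $88 = $29.9200 per case-year
Optimal lot size Q* = (2 × 11,000 × $210 / $29.92)^½ ≈ 392.95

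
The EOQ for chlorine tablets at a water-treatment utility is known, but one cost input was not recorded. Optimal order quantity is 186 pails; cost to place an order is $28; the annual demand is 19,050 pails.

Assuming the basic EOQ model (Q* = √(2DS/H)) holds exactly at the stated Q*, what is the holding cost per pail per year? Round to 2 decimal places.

$30.84

EOQ relation: Q² = 2DS/H, so rearrange for the unknown.
H = 2DS / Q² = 2 × 19,050 × 28 / 186² = 30.8359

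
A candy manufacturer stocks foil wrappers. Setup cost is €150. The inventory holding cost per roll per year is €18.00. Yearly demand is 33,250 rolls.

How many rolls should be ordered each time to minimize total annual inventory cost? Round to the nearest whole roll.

Optimal lot size Q* = (2 × 33,250 × €150 / €18)^½ ≈ 744.42

744 rolls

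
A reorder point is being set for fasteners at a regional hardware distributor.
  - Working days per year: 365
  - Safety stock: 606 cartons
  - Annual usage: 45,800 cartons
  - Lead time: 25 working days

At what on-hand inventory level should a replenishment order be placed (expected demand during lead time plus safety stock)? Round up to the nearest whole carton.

3,743 cartons

Daily demand d = 45,800 / 365 = 125.479 cartons/day
Demand during lead time = 125.479 × 25 = 3,136.99
Reorder point = 3,136.99 + 606 = 3,742.99 → round up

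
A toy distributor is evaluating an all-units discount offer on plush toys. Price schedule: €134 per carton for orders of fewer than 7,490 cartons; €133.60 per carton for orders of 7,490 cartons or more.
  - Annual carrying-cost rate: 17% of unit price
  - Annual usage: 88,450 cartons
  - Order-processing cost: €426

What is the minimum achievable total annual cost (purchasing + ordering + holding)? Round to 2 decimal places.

€11,893,732.92

H₁ = 17%×€134 = €22.7800;  H₂ = 17%×€133.60 = €22.7120
EOQ₁ = √(2×88,450×426/22.7800) = 1,818.83  (< 7,490, feasible at tier 1)
EOQ₂ = √(2×88,450×426/22.7120) = 1,821.55  (< 7,490 → use Q = 7,490 at tier-2 price)
TC(tier 1 (EOQ₁), Q≈1,818.8) = €11,893,732.92
TC(tier 2, Q≈7,490.0) = €11,907,007.11
Minimum at tier 1 (EOQ₁): €11,893,732.92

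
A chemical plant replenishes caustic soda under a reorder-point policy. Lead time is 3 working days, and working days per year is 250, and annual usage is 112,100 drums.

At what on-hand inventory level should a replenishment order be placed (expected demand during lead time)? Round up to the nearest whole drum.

Daily demand d = 112,100 / 250 = 448.400 drums/day
Demand during lead time = 448.400 × 3 = 1,345.20
Reorder point = 1,345.20 → round up

1,346 drums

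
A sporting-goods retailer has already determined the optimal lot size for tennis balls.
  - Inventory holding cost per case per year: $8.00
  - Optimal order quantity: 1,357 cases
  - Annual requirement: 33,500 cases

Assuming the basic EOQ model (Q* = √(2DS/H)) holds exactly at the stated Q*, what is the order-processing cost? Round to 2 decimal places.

$219.87

From Q* = √(2DS/H) ⇒ Q*² = 2DS/H.
S = Q²H / (2D) = 1,357² × 8 / (2 × 33,500) = 219.8745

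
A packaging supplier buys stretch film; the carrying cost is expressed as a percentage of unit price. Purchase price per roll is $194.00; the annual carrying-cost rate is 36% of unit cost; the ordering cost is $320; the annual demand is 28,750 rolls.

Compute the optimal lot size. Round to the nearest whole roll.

H = i·C = 0.36 × $194 = $69.8400 per roll-year
Q* = √(2·D·S / H) = √(2·28,750·320 / 69.84) = √263,459.3 ≈ 513.28

513 rolls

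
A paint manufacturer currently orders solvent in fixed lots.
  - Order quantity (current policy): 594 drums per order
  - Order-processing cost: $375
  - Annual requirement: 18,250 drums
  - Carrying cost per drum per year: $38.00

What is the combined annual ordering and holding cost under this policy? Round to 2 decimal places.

$22,807.46

Annual ordering cost = (D/Q)·S = (18,250/594) × 375 = $11,521.46
Annual holding cost  = (Q/2)·H = (594/2) × 38 = $11,286.00
Total = $11,521.46 + $11,286.00 = $22,807.46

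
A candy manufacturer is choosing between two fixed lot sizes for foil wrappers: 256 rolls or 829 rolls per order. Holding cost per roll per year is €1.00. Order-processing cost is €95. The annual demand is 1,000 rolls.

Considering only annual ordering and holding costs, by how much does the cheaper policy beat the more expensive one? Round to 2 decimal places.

€30.00

For each Q, cost = (D/Q)·S + (Q/2)·H.
TC(256) = (1,000/256)×95 + (256/2)×1 = €499.09
TC(829) = (1,000/829)×95 + (829/2)×1 = €529.10
|ΔTC| = |€499.09 − €529.10| = €30.00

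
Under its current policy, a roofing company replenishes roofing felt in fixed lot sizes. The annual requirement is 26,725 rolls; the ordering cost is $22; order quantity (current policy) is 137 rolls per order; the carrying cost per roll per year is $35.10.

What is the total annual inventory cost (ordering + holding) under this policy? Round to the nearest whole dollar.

$6,696

Orders/yr = 26,725/137 = 195.073; ordering cost = 195.073 × $22 = $4,291.61
Average inventory = 137/2 = 68.5; holding cost = 68.5 × $35.1 = $2,404.35
Total = $4,291.61 + $2,404.35 = $6,695.96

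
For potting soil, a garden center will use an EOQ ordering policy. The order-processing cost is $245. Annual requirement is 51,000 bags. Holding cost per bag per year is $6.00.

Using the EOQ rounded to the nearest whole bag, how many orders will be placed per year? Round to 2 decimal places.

Q* = √(2·D·S / H) = √(2·51,000·245 / 6) = √4,165,000.0 ≈ 2,040.83 → Q = 2,041
N = D/Q = 51,000/2,041 ≈ 24.988 orders/yr

24.99 orders per year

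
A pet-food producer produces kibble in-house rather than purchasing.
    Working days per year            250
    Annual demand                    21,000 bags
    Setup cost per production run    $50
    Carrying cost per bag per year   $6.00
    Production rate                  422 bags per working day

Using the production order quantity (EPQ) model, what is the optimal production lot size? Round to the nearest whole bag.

Daily demand d = 21,000/250 = 84.000; p = 422; 1 − d/p = 0.80095
EPQ = √(2DS / (H(1 − d/p)))
    = √(2 × 21,000 × 50 / (6 × 0.80095)) ≈ 661.05

661 bags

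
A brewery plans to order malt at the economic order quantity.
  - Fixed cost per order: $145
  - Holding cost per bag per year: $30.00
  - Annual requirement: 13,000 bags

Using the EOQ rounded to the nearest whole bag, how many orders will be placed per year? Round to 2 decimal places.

36.72 orders per year

EOQ = √(2DS/H) = √(2 × 13,000 × 145 / 30)
    = √(125,666.67) ≈ 354.49 → Q = 354
N = D/Q = 13,000/354 ≈ 36.723 orders/yr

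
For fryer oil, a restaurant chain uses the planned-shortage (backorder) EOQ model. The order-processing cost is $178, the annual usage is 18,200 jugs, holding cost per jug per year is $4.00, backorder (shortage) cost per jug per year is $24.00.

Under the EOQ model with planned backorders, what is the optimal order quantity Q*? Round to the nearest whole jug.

1,375 jugs

Basic EOQ = √(2·18,200·178/4) = 1,272.714
Backorder adjustment √((H+b)/b) = √((4+24)/24) = 1.0801
Q* = 1,272.714 × 1.0801 ≈ 1,374.69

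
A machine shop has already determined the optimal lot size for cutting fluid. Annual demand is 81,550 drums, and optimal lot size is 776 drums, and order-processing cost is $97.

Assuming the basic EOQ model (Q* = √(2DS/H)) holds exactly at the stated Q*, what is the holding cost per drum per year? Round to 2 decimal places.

From Q* = √(2DS/H) ⇒ Q*² = 2DS/H.
H = 2DS / Q² = 2 × 81,550 × 97 / 776² = 26.2726

$26.27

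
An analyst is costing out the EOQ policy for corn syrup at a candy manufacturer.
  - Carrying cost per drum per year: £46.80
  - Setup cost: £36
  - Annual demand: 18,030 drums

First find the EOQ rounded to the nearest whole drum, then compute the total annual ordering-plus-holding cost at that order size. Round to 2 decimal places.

£7,794.51

2DS/H = 2·18,030·36/46.8 = 27,738.46
EOQ = √27,738.46 ≈ 166.55 → Q = 167 drums
Annual ordering cost = (D/Q)·S = (18,030/167) × 36 = £3,886.71
Annual holding cost  = (Q/2)·H = (167/2) × 46.8 = £3,907.80
Total = £3,886.71 + £3,907.80 = £7,794.51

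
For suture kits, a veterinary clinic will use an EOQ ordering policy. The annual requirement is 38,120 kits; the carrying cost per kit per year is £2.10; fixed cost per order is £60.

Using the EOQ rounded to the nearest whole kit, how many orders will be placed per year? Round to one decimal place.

25.8 orders per year

EOQ = √(2DS/H) = √(2 × 38,120 × 60 / 2.1)
    = √(2,178,285.71) ≈ 1,475.90 → Q = 1,476
N = D/Q = 38,120/1,476 ≈ 25.827 orders/yr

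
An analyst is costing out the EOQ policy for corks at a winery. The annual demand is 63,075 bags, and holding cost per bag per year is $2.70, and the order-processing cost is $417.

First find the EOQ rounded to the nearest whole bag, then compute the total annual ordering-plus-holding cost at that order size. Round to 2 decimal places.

$11,917.73

2DS/H = 2·63,075·417/2.7 = 19,483,166.67
EOQ = √19,483,166.67 ≈ 4,413.97 → Q = 4,414 bags
Annual ordering cost = (D/Q)·S = (63,075/4,414) × 417 = $5,958.83
Annual holding cost  = (Q/2)·H = (4,414/2) × 2.7 = $5,958.90
Total = $5,958.83 + $5,958.90 = $11,917.73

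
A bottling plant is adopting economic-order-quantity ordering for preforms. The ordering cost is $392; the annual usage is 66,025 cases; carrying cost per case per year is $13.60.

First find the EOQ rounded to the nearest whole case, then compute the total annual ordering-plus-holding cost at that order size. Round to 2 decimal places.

Optimal lot size Q* = (2 × 66,025 × $392 / $13.6)^½ ≈ 1,950.93 → Q = 1,951 cases
Annual ordering cost = (D/Q)·S = (66,025/1,951) × 392 = $13,265.91
Annual holding cost  = (Q/2)·H = (1,951/2) × 13.6 = $13,266.80
Total = $13,265.91 + $13,266.80 = $26,532.71

$26,532.71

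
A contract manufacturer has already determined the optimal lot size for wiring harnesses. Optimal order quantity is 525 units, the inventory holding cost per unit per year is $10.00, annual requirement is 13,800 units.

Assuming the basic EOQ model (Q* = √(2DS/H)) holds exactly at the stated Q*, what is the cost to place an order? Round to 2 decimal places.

$99.86

Since Q* = (2DS/H)^½, squaring gives Q*²·H = 2DS.
S = Q²H / (2D) = 525² × 10 / (2 × 13,800) = 99.8641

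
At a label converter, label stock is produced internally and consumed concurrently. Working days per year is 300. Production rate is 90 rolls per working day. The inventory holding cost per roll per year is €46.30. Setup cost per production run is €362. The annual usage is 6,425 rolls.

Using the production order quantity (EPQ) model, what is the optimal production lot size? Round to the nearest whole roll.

363 rolls

Daily demand d = 6,425/300 = 21.417; p = 90; 1 − d/p = 0.76204
EPQ = √(2DS / (H(1 − d/p)))
    = √(2 × 6,425 × 362 / (46.3 × 0.76204)) ≈ 363.10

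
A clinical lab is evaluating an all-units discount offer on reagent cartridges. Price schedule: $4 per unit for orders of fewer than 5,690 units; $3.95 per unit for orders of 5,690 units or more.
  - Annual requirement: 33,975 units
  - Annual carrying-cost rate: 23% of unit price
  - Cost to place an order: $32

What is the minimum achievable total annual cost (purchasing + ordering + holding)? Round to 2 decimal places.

H₁ = 23%×$4 = $0.9200;  H₂ = 23%×$3.95 = $0.9085
EOQ₁ = √(2×33,975×32/0.9200) = 1,537.36  (< 5,690, feasible at tier 1)
EOQ₂ = √(2×33,975×32/0.9085) = 1,547.06  (< 5,690 → use Q = 5,690 at tier-2 price)
TC(tier 1 (EOQ₁), Q≈1,537.4) = $137,314.37
TC(tier 2, Q≈5,690.0) = $136,977.00
Minimum at tier 2: $136,977.00

$136,977.00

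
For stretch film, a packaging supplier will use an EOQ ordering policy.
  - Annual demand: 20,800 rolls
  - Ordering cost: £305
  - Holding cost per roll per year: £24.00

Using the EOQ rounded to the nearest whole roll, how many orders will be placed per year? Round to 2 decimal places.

28.61 orders per year

Optimal lot size Q* = (2 × 20,800 × £305 / £24)^½ ≈ 727.09 → Q = 727
N = D/Q = 20,800/727 ≈ 28.611 orders/yr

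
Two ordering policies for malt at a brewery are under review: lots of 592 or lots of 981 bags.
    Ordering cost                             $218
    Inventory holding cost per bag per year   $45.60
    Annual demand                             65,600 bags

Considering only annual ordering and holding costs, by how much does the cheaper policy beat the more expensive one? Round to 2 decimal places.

$709.78

TC(Q) = (D/Q)S + (Q/2)H
TC(592) = (65,600/592)×218 + (592/2)×45.6 = $37,654.36
TC(981) = (65,600/981)×218 + (981/2)×45.6 = $36,944.58
Lots of 981 are cheaper by $709.78.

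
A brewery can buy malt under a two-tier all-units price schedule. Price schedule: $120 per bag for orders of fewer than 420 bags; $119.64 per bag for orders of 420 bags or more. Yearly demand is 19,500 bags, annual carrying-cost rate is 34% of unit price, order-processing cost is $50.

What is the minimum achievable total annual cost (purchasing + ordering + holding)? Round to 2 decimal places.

H₁ = 34%×$120 = $40.8000;  H₂ = 34%×$119.64 = $40.6776
EOQ₁ = √(2×19,500×50/40.8000) = 218.62  (< 420, feasible at tier 1)
EOQ₂ = √(2×19,500×50/40.6776) = 218.95  (< 420 → use Q = 420 at tier-2 price)
TC(tier 1 (EOQ₁), Q≈218.6) = $2,348,919.64
TC(tier 2, Q≈420.0) = $2,343,843.72
Minimum at tier 2: $2,343,843.72

$2,343,843.72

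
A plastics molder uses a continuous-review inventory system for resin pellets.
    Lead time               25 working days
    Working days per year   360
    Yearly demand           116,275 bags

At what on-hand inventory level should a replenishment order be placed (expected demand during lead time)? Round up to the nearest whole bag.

8,075 bags

Daily demand d = 116,275 / 360 = 322.986 bags/day
Demand during lead time = 322.986 × 25 = 8,074.65
Reorder point = 8,074.65 → round up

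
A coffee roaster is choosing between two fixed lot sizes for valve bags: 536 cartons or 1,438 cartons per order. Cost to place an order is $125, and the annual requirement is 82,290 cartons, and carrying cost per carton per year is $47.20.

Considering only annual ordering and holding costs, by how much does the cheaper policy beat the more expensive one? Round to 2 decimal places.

$9,249.60

For each Q, cost = (D/Q)·S + (Q/2)·H.
TC(536) = (82,290/536)×125 + (536/2)×47.2 = $31,840.36
TC(1,438) = (82,290/1,438)×125 + (1,438/2)×47.2 = $41,089.96
Cheaper: Q = 536.  Difference = $9,249.60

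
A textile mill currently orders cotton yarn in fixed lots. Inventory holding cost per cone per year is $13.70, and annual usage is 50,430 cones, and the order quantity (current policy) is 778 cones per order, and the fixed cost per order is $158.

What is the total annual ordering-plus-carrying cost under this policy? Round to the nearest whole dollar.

$15,571

Ordering: D/Q × S = 50,430/778 × $158 = $10,241.57
Holding:  Q/2 × H = 778/2 × $13.7 = $5,329.30
Total = $10,241.57 + $5,329.30 = $15,570.87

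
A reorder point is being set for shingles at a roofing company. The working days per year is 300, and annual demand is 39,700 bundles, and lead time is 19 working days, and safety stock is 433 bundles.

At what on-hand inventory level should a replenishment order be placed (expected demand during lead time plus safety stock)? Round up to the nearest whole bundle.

2,948 bundles

Daily demand d = 39,700 / 300 = 132.333 bundles/day
Demand during lead time = 132.333 × 19 = 2,514.33
Reorder point = 2,514.33 + 433 = 2,947.33 → round up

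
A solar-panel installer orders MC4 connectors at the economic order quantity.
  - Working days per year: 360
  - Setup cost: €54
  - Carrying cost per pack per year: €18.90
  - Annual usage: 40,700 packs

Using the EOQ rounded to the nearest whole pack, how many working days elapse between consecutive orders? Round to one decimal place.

4.3 days

Q* = √(2·D·S / H) = √(2·40,700·54 / 18.9) = √232,571.4 ≈ 482.26 → Q = 482 packs
Days between orders = 360 / (D/Q) = 360 / 84.440 ≈ 4.263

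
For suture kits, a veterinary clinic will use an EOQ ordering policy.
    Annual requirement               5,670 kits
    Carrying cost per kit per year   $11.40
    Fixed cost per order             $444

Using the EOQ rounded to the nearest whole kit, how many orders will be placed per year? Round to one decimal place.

Q* = √(2·D·S / H) = √(2·5,670·444 / 11.4) = √441,663.2 ≈ 664.58 → Q = 665
N = D/Q = 5,670/665 ≈ 8.526 orders/yr

8.5 orders per year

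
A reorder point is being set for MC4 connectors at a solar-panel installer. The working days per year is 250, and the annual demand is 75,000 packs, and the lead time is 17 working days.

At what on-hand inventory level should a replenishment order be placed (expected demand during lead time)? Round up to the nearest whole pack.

5,100 packs

Daily demand d = 75,000 / 250 = 300.000 packs/day
Demand during lead time = 300.000 × 17 = 5,100.00
Reorder point = 5,100.00 → round up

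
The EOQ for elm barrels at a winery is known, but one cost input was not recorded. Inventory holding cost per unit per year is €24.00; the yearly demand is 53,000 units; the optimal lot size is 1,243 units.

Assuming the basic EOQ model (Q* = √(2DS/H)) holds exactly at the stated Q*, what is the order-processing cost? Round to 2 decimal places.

From Q* = √(2DS/H) ⇒ Q*² = 2DS/H.
S = Q²H / (2D) = 1,243² × 24 / (2 × 53,000) = 349.8224

€349.82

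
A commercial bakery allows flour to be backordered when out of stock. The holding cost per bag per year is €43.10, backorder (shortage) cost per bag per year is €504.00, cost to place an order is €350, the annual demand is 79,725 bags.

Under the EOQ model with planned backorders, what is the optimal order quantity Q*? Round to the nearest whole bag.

Q* = √(2DS/H) · √((H + b)/b)
   = √(2 × 79,725 × 350 / 43.1) · √((43.1 + 504) / 504)
   = 1,137.909 × 1.0419 ≈ 1,185.57

1,186 bags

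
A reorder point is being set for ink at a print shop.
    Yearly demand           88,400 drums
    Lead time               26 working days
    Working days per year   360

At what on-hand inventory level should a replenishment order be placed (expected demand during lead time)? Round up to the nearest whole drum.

Daily demand d = 88,400 / 360 = 245.556 drums/day
Demand during lead time = 245.556 × 26 = 6,384.44
Reorder point = 6,384.44 → round up

6,385 drums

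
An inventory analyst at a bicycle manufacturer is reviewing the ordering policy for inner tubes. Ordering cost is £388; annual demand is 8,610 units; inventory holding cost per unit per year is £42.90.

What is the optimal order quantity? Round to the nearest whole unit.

395 units

2DS/H = 2·8,610·388/42.9 = 155,742.66
EOQ = √155,742.66 ≈ 394.64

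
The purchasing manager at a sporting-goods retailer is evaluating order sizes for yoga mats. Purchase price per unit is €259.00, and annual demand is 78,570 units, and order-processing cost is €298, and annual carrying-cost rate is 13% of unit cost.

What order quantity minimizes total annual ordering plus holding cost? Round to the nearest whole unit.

1,179 units

H = i·C = 0.13 × €259 = €33.6700 per unit-year
Q* = √(2·D·S / H) = √(2·78,570·298 / 33.67) = √1,390,784.7 ≈ 1,179.32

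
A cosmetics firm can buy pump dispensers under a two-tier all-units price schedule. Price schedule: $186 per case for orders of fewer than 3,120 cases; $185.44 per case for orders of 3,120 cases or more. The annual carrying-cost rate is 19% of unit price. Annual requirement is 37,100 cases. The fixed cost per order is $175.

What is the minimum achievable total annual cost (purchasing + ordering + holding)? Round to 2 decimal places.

$6,922,021.72

H₁ = 19%×$186 = $35.3400;  H₂ = 19%×$185.44 = $35.2336
EOQ₁ = √(2×37,100×175/35.3400) = 606.16  (< 3,120, feasible at tier 1)
EOQ₂ = √(2×37,100×175/35.2336) = 607.08  (< 3,120 → use Q = 3,120 at tier-2 price)
TC(tier 1 (EOQ₁), Q≈606.2) = $6,922,021.72
TC(tier 2, Q≈3,120.0) = $6,936,869.35
Minimum at tier 1 (EOQ₁): $6,922,021.72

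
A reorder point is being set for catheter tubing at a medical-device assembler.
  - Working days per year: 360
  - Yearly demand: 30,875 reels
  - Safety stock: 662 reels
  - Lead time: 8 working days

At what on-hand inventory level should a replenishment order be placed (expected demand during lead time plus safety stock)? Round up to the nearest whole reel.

1,349 reels

Daily demand d = 30,875 / 360 = 85.764 reels/day
Demand during lead time = 85.764 × 8 = 686.11
Reorder point = 686.11 + 662 = 1,348.11 → round up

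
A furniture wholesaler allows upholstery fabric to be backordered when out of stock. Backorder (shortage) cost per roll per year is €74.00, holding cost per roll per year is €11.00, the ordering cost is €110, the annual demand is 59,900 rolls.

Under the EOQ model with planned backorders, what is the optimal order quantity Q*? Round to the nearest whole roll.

1,173 rolls

Q* = √(2DS/H) · √((H + b)/b)
   = √(2 × 59,900 × 110 / 11) · √((11 + 74) / 74)
   = 1,094.532 × 1.0718 ≈ 1,173.06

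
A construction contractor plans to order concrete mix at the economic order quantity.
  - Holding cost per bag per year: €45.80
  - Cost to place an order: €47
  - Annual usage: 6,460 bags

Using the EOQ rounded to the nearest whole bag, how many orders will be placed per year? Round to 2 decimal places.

Optimal lot size Q* = (2 × 6,460 × €47 / €45.8)^½ ≈ 115.15 → Q = 115
N = D/Q = 6,460/115 ≈ 56.174 orders/yr

56.17 orders per year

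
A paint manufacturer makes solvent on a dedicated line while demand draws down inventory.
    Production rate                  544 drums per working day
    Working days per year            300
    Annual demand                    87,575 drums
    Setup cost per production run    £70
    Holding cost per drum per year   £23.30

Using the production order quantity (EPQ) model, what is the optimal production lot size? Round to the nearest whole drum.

Daily demand d = 87,575/300 = 291.917; p = 544; 1 − d/p = 0.46339
EPQ = √(2DS / (H(1 − d/p)))
    = √(2 × 87,575 × 70 / (23.3 × 0.46339)) ≈ 1,065.62

1,066 drums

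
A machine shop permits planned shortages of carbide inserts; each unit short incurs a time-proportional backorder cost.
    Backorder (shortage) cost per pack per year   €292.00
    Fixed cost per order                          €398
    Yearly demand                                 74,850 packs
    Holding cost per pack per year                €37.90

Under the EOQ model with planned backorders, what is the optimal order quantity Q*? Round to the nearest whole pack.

1,333 packs

Q* = √(2DS/H) · √((H + b)/b)
   = √(2 × 74,850 × 398 / 37.9) · √((37.9 + 292) / 292)
   = 1,253.813 × 1.0629 ≈ 1,332.70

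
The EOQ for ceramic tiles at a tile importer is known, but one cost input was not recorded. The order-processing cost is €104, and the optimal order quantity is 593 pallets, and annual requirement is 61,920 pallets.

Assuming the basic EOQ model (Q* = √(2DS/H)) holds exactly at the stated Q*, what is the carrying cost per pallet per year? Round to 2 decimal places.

€36.63

EOQ relation: Q² = 2DS/H, so rearrange for the unknown.
H = 2DS / Q² = 2 × 61,920 × 104 / 593² = 36.6256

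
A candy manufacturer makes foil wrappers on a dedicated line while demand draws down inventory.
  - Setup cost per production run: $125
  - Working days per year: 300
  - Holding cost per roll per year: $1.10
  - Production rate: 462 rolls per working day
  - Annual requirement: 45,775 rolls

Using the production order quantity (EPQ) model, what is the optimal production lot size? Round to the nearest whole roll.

3,941 rolls

Daily demand d = 45,775/300 = 152.583; p = 462; 1 − d/p = 0.66973
EPQ = √(2DS / (H(1 − d/p)))
    = √(2 × 45,775 × 125 / (1.1 × 0.66973)) ≈ 3,941.28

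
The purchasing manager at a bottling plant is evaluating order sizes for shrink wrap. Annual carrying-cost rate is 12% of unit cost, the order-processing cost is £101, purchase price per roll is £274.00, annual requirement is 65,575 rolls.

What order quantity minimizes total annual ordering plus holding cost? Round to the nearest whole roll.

Holding cost per roll per year: H = 12% × £274 = £32.8800
EOQ = √(2DS/H) = √(2 × 65,575 × 101 / 32.88)
    = √(402,863.44) ≈ 634.72

635 rolls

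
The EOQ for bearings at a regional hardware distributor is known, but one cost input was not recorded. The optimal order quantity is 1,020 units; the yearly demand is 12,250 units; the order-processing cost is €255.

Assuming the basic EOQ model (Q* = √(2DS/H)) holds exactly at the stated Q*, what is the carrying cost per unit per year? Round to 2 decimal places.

EOQ relation: Q² = 2DS/H, so rearrange for the unknown.
H = 2DS / Q² = 2 × 12,250 × 255 / 1,020² = 6.0049

€6.00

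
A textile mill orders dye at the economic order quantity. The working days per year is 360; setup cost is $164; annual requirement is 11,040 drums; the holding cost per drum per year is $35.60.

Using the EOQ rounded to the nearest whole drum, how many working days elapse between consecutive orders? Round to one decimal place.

10.4 days

EOQ = √(2DS/H) = √(2 × 11,040 × 164 / 35.6)
    = √(101,716.85) ≈ 318.93 → Q = 319 drums
T = Q/D × 360 days = 319/11,040 × 360 = 10.402 days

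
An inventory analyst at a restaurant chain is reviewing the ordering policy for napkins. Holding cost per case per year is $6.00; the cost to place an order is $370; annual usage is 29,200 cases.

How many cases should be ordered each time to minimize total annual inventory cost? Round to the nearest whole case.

1,898 cases

Optimal lot size Q* = (2 × 29,200 × $370 / $6)^½ ≈ 1,897.72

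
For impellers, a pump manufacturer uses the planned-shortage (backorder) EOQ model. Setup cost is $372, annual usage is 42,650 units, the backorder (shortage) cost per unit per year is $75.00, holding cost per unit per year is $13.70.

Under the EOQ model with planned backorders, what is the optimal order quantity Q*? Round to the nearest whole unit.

Q* = √(2DS/H) · √((H + b)/b)
   = √(2 × 42,650 × 372 / 13.7) · √((13.7 + 75) / 75)
   = 1,521.899 × 1.0875 ≈ 1,655.07

1,655 units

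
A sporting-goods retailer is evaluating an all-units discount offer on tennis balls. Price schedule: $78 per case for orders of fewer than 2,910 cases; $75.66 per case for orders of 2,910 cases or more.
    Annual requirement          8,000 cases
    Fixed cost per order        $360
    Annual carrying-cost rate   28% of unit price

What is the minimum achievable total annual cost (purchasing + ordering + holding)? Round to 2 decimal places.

H₁ = 28%×$78 = $21.8400;  H₂ = 28%×$75.66 = $21.1848
EOQ₁ = √(2×8,000×360/21.8400) = 513.55  (< 2,910, feasible at tier 1)
EOQ₂ = √(2×8,000×360/21.1848) = 521.43  (< 2,910 → use Q = 2,910 at tier-2 price)
TC(tier 1 (EOQ₁), Q≈513.6) = $635,215.99
TC(tier 2, Q≈2,910.0) = $637,093.57
Minimum at tier 1 (EOQ₁): $635,215.99

$635,215.99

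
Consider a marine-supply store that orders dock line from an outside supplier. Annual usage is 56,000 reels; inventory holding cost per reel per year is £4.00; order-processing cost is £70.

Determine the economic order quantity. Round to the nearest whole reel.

EOQ = √(2DS/H) = √(2 × 56,000 × 70 / 4)
    = √(1,960,000.00) ≈ 1,400.00

1,400 reels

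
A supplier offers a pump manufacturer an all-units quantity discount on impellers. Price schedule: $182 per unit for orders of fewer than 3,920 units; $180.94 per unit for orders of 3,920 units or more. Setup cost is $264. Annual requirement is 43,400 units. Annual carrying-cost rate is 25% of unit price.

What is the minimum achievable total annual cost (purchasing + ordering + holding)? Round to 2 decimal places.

$7,931,089.96

H₁ = 25%×$182 = $45.5000;  H₂ = 25%×$180.94 = $45.2350
EOQ₁ = √(2×43,400×264/45.5000) = 709.67  (< 3,920, feasible at tier 1)
EOQ₂ = √(2×43,400×264/45.2350) = 711.75  (< 3,920 → use Q = 3,920 at tier-2 price)
TC(tier 1 (EOQ₁), Q≈709.7) = $7,931,089.96
TC(tier 2, Q≈3,920.0) = $7,944,379.46
Minimum at tier 1 (EOQ₁): $7,931,089.96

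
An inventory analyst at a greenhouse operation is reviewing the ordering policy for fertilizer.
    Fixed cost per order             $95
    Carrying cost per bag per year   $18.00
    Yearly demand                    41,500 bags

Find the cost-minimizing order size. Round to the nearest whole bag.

662 bags

EOQ = √(2DS/H) = √(2 × 41,500 × 95 / 18)
    = √(438,055.56) ≈ 661.86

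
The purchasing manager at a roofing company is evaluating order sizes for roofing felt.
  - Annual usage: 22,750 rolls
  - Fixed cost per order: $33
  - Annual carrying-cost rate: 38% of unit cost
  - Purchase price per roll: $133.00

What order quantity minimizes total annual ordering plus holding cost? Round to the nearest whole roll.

172 rolls

Holding cost per roll per year: H = 38% × $133 = $50.5400
EOQ = √(2DS/H) = √(2 × 22,750 × 33 / 50.54)
    = √(29,709.14) ≈ 172.36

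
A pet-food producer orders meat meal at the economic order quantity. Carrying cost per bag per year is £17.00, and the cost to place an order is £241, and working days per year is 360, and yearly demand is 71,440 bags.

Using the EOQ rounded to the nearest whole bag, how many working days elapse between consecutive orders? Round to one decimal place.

7.2 days

Q* = √(2·D·S / H) = √(2·71,440·241 / 17) = √2,025,534.1 ≈ 1,423.21 → Q = 1,423 bags
T = Q/D × 360 days = 1,423/71,440 × 360 = 7.171 days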